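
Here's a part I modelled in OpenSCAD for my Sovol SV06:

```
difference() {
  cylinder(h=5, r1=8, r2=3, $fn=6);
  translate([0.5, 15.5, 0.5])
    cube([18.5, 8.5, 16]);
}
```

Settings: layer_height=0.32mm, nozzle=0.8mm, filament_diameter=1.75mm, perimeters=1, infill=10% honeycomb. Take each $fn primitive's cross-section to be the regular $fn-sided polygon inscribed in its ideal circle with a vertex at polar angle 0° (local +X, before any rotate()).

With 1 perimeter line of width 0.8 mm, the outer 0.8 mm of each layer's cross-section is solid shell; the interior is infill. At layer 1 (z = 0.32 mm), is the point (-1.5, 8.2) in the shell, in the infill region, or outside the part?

outside

At z = 0.32 mm: the cone contributes a regular 6-gon of circumradius 7.680 (interpolated between r1=8 and r2=3 at t=0.064); the cube at (0.5, 15.5) is not intersected at this z (z outside [0.5, 16.5]); Taking the first minus the rest: none of the subtracted shapes is present at this height, so the cone is unchanged — 1 connected region. Overall, the cross-section is a single solid region. The nearest boundary edge runs (3.84, 6.65)→(-3.84, 6.65); distance from the point to it = 1.55 mm. The point is not inside any of the regions above, so it lies outside the cross-section (1.55 mm from the nearest boundary).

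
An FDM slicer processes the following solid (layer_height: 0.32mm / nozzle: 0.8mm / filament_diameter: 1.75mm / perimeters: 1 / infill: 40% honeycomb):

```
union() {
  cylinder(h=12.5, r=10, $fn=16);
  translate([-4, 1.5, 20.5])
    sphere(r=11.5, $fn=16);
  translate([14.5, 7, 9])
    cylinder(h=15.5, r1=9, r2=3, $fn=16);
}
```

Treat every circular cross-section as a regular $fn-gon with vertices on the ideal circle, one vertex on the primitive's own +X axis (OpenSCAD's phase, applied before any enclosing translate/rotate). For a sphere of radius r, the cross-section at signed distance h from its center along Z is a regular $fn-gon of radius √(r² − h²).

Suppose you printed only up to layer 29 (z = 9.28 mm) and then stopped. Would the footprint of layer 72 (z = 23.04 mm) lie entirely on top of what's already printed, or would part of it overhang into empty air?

Compare the two slices. At z = 9.28: the r=10 cylinder gives a regular 16-gon of circumradius 10 (constant along its height) (area = (16/2)·10.000²·sin(360°/16) = 306.15 mm²); the r=11.5 sphere at (-4, 1.5) contributes a regular 16-gon of circumradius √(11.5²−11.22²) = 2.522 (area = (16/2)·2.522²·sin(360°/16) = 19.48 mm²); the cone at (14.5, 7) contributes a regular 16-gon of circumradius 8.892 (interpolated between r1=9 and r2=3 at t=0.018) (area = (16/2)·8.892²·sin(360°/16) = 242.04 mm²); Taking the union: the regions partially overlap — summed areas 567.66 mm² minus the doubly-counted overlap 35.74 mm² gives 531.93 mm² — area = 531.93 mm². At z = 23.04: the cylinder is not intersected at this z (z outside [0, 12.5]); the sphere at (-4, 1.5): section is a regular 16-gon, circumradius = √(r²−h²) = √(11.5²−2.54²) = 11.216 (area = (16/2)·11.216²·sin(360°/16) = 385.13 mm²); the cone at (14.5, 7) (r1=9→r2=3) has section circumradius 3.565 here — a regular 16-gon (area = (16/2)·3.565²·sin(360°/16) = 38.91 mm²); Taking the union: the 2 present regions are separate (no shared area or edge), so areas and boundary lengths simply add and each stays a separate island — area = 424.04 mm². Checking containment: at z = 23.04 the cross-section extends beyond the z = 9.28 cross-section by about 131.99 mm².

part overhangs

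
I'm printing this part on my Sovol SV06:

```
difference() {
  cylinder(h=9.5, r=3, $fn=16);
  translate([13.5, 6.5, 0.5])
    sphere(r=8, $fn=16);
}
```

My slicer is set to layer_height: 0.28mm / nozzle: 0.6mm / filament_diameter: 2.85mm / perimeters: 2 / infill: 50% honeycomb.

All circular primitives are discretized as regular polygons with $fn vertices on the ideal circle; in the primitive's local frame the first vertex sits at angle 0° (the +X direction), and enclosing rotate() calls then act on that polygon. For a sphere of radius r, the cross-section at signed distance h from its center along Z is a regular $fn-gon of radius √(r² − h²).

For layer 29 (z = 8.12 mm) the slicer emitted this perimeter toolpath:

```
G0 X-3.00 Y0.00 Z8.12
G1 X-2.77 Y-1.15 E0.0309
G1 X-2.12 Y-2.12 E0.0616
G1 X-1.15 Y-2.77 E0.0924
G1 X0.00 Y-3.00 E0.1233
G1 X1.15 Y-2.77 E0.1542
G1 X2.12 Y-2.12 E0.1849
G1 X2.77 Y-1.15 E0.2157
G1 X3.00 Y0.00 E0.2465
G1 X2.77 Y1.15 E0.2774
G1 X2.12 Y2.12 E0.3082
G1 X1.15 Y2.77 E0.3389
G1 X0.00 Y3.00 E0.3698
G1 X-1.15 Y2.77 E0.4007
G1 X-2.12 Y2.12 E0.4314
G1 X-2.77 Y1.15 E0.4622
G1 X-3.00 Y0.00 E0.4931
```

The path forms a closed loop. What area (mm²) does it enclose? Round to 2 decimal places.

Apply the shoelace formula to the sequence of (X, Y) vertices; enclosed area = 27.54 mm².

27.54 mm²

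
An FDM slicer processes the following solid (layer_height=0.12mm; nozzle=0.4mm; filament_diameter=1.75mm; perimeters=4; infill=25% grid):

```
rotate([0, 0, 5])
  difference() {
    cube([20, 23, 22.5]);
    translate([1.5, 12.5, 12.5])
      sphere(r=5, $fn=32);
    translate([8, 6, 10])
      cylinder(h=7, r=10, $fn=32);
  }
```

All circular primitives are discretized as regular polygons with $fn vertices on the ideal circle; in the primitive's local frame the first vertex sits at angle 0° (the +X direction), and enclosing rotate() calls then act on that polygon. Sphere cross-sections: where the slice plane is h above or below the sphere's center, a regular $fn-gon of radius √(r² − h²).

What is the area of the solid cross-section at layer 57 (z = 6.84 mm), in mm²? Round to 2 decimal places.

At z = 6.84 mm: the cube (footprint 20×23) is included at this height (area 460.00 mm²); the sphere at (1.5, 12.5) does not reach this height (|z−center|=5.660 > r=5); the cylinder at (8, 6) is absent (z outside [10, 17]); After the difference (first − rest): none of the subtracted shapes is present at this height, so the 20×23 cube is unchanged — area = 460.00 mm²; (whole slice rotated 5° about Z — lengths, areas and connectivity unchanged). Overall, the cross-section is a single solid region. Net area = 460.00 mm².

460.00 mm²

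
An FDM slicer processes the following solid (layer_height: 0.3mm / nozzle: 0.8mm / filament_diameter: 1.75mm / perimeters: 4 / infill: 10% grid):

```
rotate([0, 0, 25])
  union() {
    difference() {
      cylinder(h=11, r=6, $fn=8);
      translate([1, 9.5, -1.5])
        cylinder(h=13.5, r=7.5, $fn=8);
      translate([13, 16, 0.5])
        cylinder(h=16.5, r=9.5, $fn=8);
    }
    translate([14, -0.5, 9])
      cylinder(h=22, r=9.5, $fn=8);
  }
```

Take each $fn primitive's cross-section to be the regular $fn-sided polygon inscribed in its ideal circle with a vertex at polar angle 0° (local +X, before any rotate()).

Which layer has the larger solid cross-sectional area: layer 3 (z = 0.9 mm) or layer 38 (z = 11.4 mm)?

Layer 3 (z = 0.9): the r=6 cylinder contributes a regular 8-gon of circumradius 6 (area = (8/2)·6.000²·sin(360°/8) = 101.82 mm²); the r=7.5 cylinder at (1, 9.5) contributes a regular 8-gon of circumradius 7.5 (area = (8/2)·7.500²·sin(360°/8) = 159.10 mm²); the cylinder at (13, 16): section is a regular 8-gon, circumradius r=9.5 (area = (8/2)·9.500²·sin(360°/8) = 255.27 mm²); After the difference (first − rest): starting from the r=6 cylinder (101.82 mm²), the r=7.5 cylinder at (1, 9.5) partially overlaps it — only the 18.76 mm² overlap (of its 159.10 mm²) is removed, clipping the outline; the r=9.5 cylinder at (13, 16) misses the remaining region (no effect) — area = 83.06 mm²; the cylinder at (14, -0.5) does not reach this height (z outside [9, 31]); Merging all regions: only that combined region is present, so the union is just that shape — area = 83.06 mm²; (rotated 25° about Z; rotation is an isometry so areas/perimeters/island counts are preserved). So its area = 83.06 mm². Layer 38 (z = 11.4): the cylinder is absent (z outside [0, 11]); the cylinder at (1, 9.5): section is a regular 8-gon, circumradius r=7.5 (area = (8/2)·7.500²·sin(360°/8) = 159.10 mm²); the r=9.5 cylinder at (13, 16) contributes a regular 8-gon of circumradius 9.5 (area = (8/2)·9.500²·sin(360°/8) = 255.27 mm²); Subtracting the remaining from the first: the first operand is absent here, so nothing remains; the r=9.5 cylinder at (14, -0.5) gives a regular 8-gon of circumradius 9.5 (constant along its height) (area = (8/2)·9.500²·sin(360°/8) = 255.27 mm²); Merging all regions: only the r=9.5 cylinder at (14, -0.5) is present, so the union is just that shape — area = 255.27 mm²; (whole slice rotated 25° about Z — lengths, areas and connectivity unchanged). So its area = 255.27 mm². Layer 38 is larger (255.27 vs 83.06 mm²).

layer 38 (z = 11.4 mm)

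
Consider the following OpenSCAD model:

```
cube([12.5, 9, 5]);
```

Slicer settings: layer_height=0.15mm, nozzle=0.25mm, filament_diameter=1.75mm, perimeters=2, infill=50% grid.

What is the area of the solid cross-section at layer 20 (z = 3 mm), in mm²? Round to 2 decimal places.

112.50 mm²

At z = 3 mm: the cube is present — its section is the full 12.5×9 rectangle (area 112.50 mm²). Overall, the cross-section is a single solid region. Net area = 112.50 mm².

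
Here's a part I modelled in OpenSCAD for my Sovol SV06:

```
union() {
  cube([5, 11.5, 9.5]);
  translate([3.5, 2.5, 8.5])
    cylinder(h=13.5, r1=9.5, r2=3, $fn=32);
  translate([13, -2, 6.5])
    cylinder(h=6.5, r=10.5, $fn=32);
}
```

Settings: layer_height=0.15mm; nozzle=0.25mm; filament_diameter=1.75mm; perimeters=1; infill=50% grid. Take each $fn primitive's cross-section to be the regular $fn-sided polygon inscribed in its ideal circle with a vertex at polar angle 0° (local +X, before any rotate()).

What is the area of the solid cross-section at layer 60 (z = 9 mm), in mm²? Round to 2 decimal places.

At z = 9 mm: the cube is present — its section is the full 5×11.5 rectangle (area 57.50 mm²); the cone at (3.5, 2.5) contributes a regular 32-gon of circumradius 9.259 (interpolated between r1=9.5 and r2=3 at t=0.037) (area = (32/2)·9.259²·sin(360°/32) = 267.61 mm²); the cylinder at (13, -2): section is a regular 32-gon, circumradius r=10.5 (area = (32/2)·10.500²·sin(360°/32) = 344.14 mm²); Merging all regions: the regions partially overlap — summed areas 669.25 mm² minus the doubly-counted overlap 164.68 mm² gives 504.57 mm² — area = 504.57 mm². Overall, the cross-section is a single solid region. Net area = 504.57 mm².

504.57 mm²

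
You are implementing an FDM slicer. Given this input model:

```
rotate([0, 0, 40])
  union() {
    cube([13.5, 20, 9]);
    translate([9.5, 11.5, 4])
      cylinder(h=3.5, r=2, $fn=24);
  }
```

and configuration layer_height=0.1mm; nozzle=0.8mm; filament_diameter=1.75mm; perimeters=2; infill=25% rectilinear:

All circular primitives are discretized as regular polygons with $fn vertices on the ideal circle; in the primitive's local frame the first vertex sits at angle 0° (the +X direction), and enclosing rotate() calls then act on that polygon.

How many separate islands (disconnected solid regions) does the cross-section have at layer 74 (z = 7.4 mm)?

At z = 7.4 mm: the cube is present — its section is the full 13.5×20 rectangle; the cylinder at (9.5, 11.5): section is a regular 24-gon, circumradius r=2; Combining (union): the r=2 cylinder at (9.5, 11.5) lies entirely inside the 13.5×20 cube, so the union is just the 13.5×20 cube — 1 connected region; (rotated 40° about Z; rotation is an isometry so areas/perimeters/island counts are preserved). Overall, the cross-section is a single solid region. Island count = 1.

1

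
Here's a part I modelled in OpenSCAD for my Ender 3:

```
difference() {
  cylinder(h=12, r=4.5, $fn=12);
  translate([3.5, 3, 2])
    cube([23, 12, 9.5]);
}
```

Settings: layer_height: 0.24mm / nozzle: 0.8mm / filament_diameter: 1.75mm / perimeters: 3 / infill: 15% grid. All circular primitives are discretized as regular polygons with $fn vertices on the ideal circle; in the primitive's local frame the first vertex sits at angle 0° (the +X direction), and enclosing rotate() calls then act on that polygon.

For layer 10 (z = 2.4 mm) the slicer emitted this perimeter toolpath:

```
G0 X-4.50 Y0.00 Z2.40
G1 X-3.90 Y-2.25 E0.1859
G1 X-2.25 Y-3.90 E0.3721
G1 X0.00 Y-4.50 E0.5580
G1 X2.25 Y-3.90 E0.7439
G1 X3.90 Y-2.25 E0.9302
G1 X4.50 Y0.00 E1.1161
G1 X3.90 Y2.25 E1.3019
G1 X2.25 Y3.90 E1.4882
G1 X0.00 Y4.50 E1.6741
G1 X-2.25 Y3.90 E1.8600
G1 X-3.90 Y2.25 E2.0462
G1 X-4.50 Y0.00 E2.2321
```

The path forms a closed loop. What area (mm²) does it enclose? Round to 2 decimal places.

60.79 mm²

Apply the shoelace formula to the sequence of (X, Y) vertices; enclosed area = 60.79 mm².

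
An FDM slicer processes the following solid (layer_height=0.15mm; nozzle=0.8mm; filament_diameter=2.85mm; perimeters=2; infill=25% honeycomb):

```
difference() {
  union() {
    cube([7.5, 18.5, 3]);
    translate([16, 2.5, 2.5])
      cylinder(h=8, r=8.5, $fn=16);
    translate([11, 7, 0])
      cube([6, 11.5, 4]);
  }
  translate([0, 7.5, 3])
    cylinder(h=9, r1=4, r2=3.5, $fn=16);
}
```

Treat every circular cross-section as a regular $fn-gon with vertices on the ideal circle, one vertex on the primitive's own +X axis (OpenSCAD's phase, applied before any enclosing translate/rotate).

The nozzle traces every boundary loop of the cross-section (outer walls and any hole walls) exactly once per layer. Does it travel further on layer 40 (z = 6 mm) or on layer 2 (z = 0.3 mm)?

layer 2 (z = 0.3 mm)

Layer 40 (z = 6): the cube does not reach this height (z outside [0, 3]); the r=8.5 cylinder at (16, 2.5) gives a regular 16-gon of circumradius 8.5 (constant along its height) (perimeter = 2·16·8.500·sin(180°/16) = 53.06 mm); the cube at (11, 7) is absent (z outside [0, 4]); Taking the union: only the r=8.5 cylinder at (16, 2.5) is present, so the union is just that shape — boundary = 53.06 mm; the cone at (0, 7.5) contributes a regular 16-gon of circumradius 3.833 (interpolated between r1=4 and r2=3.5 at t=0.333) (perimeter = 2·16·3.833·sin(180°/16) = 23.93 mm); Taking the first minus the rest: starting from the result so far, the cone at (0, 7.5) misses the remaining region (no effect) — boundary = 53.06 mm. So its perimeter = 53.06 mm. Layer 2 (z = 0.3): the cube is present — its section is the full 7.5×18.5 rectangle (perimeter 52.00 mm); the cylinder at (16, 2.5) is absent (z outside [2.5, 10.5]); the cube at (11, 7) (footprint 6×11.5) is included at this height (perimeter 35.00 mm); Merging all regions: the 2 present regions are separate (no shared area or edge), so areas and boundary lengths simply add and each stays a separate island — boundary = 87.00 mm; the cone at (0, 7.5) is absent (z outside [3, 12]); Subtracting the remaining from the first: none of the subtracted shapes is present at this height, so the result so far is unchanged — boundary = 87.00 mm. So its perimeter = 87.00 mm. Layer 2 is larger (87.00 vs 53.06 mm).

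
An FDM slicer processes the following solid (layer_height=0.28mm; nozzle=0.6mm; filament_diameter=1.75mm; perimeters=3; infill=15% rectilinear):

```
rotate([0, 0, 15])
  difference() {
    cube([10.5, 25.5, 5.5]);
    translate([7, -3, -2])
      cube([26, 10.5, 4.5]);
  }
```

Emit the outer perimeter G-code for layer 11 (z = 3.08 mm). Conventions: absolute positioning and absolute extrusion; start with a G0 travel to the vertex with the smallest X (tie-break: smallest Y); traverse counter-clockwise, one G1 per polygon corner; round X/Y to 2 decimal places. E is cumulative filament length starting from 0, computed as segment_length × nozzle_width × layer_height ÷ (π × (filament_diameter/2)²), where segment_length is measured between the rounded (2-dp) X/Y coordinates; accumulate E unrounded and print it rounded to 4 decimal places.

G0 X-6.60 Y24.63 Z3.08
G1 X0.00 Y0.00 E1.7810
G1 X10.14 Y2.72 E2.5143
G1 X3.54 Y27.35 E4.2953
G1 X-6.60 Y24.63 E5.0286

At z = 3.08 mm: the cube (footprint 10.5×25.5) is included at this height; the cube at (7, -3) is not intersected at this z (z outside [-2, 2.5]); Subtracting the remaining from the first: none of the subtracted shapes is present at this height, so the 10.5×25.5 cube is unchanged — 1 connected region; (whole slice rotated 15° about Z — lengths, areas and connectivity unchanged). The outline is a single polygon with 4 vertices. Extrusion per mm of travel: 0.6 × 0.28 / (π × 0.875²) = 0.069846. Accumulating E over each segment gives final E = 5.0286.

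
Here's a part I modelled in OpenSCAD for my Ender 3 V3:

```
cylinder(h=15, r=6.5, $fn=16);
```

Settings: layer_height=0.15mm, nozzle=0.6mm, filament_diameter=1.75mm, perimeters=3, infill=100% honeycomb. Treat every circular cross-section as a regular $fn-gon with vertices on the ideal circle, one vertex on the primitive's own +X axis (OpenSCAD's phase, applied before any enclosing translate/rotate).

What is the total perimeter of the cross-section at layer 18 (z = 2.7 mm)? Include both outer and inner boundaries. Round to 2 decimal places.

40.58 mm

At z = 2.7 mm: the r=6.5 cylinder contributes a regular 16-gon of circumradius 6.5 (perimeter = 2·16·6.500·sin(180°/16) = 40.58 mm). Overall, the cross-section is a single solid region. Total boundary length (outer) = 40.58 mm.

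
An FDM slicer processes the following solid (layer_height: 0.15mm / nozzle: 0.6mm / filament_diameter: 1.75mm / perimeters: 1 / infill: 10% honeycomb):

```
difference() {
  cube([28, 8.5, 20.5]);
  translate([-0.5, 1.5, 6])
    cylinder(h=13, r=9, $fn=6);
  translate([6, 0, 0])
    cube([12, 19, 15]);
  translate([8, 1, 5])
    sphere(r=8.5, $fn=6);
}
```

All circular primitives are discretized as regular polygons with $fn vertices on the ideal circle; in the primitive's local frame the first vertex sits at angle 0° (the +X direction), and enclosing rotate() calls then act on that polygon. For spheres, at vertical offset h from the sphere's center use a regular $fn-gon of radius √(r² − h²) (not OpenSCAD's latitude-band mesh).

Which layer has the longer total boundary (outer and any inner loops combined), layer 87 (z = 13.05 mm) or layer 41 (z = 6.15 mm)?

layer 87 (z = 13.05 mm)

Layer 87 (z = 13.05): the cube (footprint 28×8.5) is included at this height (perimeter 73.00 mm); the r=9 cylinder at (-0.5, 1.5) contributes a regular 6-gon of circumradius 9 (perimeter = 2·6·9.000·sin(180°/6) = 54.00 mm); the cube at (6, 0) (footprint 12×19) is included at this height (perimeter 62.00 mm); the r=8.5 sphere at (8, 1) slices to a regular 6-gon of circumradius 2.729 (√(r²−h²) with h=8.05 from center) (perimeter = 2·6·2.729·sin(180°/6) = 16.37 mm); Subtracting the remaining from the first: starting from the 28×8.5 cube, the r=9 cylinder at (-0.5, 1.5) partially overlaps it — only the 57.46 mm² overlap (of its 210.44 mm²) is removed, clipping the outline; the 12×19 cube at (6, 0) partially overlaps it — only the 93.49 mm² overlap (of its 228.00 mm²) is removed, clipping the outline; the r=8.5 sphere at (8, 1) misses the remaining region (no effect) — boundary = 44.29 mm. So its perimeter = 44.29 mm. Layer 41 (z = 6.15): the cube is present — its section is the full 28×8.5 rectangle (perimeter 73.00 mm); the r=9 cylinder at (-0.5, 1.5) contributes a regular 6-gon of circumradius 9 (perimeter = 2·6·9.000·sin(180°/6) = 54.00 mm); the cube at (6, 0) (footprint 12×19) is included at this height (perimeter 62.00 mm); the r=8.5 sphere at (8, 1) slices to a regular 6-gon of circumradius 8.422 (√(r²−h²) with h=1.15 from center) (perimeter = 2·6·8.422·sin(180°/6) = 50.53 mm); Subtracting the remaining from the first: starting from the 28×8.5 cube, the r=9 cylinder at (-0.5, 1.5) partially overlaps it — only the 57.46 mm² overlap (of its 210.44 mm²) is removed, clipping the outline; the 12×19 cube at (6, 0) partially overlaps it — only the 93.49 mm² overlap (of its 228.00 mm²) is removed, clipping the outline; the r=8.5 sphere at (8, 1) partially overlaps it — only the 1.75 mm² overlap (of its 184.28 mm²) is removed, clipping the outline — boundary = 40.41 mm. So its perimeter = 40.41 mm. Layer 87 is larger (44.29 vs 40.41 mm).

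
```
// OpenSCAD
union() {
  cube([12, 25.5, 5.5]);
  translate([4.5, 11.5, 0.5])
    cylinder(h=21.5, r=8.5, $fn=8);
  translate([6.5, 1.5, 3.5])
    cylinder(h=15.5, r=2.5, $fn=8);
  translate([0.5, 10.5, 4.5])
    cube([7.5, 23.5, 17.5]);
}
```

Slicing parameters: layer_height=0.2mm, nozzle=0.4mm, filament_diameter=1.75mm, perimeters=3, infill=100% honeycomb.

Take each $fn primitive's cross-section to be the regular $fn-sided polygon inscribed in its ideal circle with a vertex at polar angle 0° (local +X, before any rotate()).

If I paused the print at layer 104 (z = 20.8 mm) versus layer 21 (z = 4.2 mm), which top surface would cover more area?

layer 21 (z = 4.2 mm)

Layer 104 (z = 20.8): the cube does not reach this height (z outside [0, 5.5]); the r=8.5 cylinder at (4.5, 11.5) gives a regular 8-gon of circumradius 8.5 (constant along its height) (area = (8/2)·8.500²·sin(360°/8) = 204.35 mm²); the cylinder at (6.5, 1.5) does not reach this height (z outside [3.5, 19]); the 7.5×23.5 cube at (0.5, 10.5) contributes its full rectangle (area 176.25 mm²); Merging all regions: the regions partially overlap — summed areas 380.60 mm² minus the doubly-counted overlap 65.40 mm² gives 315.20 mm² — area = 315.20 mm². So its area = 315.20 mm². Layer 21 (z = 4.2): the cube is present — its section is the full 12×25.5 rectangle (area 306.00 mm²); the cylinder at (4.5, 11.5): section is a regular 8-gon, circumradius r=8.5 (area = (8/2)·8.500²·sin(360°/8) = 204.35 mm²); the r=2.5 cylinder at (6.5, 1.5) contributes a regular 8-gon of circumradius 2.5 (area = (8/2)·2.500²·sin(360°/8) = 17.68 mm²); the cube at (0.5, 10.5) does not reach this height (z outside [4.5, 22]); Merging all regions: the regions partially overlap — summed areas 528.03 mm² minus the doubly-counted overlap 183.28 mm² gives 344.75 mm² — area = 344.75 mm². So its area = 344.75 mm². Layer 21 is larger (344.75 vs 315.20 mm²).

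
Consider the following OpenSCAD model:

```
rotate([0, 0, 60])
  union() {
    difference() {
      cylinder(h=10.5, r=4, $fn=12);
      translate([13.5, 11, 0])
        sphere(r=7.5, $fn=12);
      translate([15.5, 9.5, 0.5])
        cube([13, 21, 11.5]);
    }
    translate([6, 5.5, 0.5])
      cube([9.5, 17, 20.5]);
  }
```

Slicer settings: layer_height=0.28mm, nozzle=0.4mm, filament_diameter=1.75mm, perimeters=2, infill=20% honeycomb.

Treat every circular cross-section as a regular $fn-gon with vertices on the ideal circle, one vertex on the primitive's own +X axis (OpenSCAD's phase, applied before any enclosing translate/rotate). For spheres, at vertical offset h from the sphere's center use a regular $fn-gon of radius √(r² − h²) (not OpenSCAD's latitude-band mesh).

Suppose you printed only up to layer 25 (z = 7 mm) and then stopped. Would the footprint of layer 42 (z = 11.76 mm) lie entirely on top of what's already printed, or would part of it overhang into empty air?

entirely on top

Compare the two slices. At z = 7: the cylinder: section is a regular 12-gon, circumradius r=4 (area = (12/2)·4.000²·sin(360°/12) = 48.00 mm²); the r=7.5 sphere at (13.5, 11) contributes a regular 12-gon of circumradius √(7.5²−7²) = 2.693 (area = (12/2)·2.693²·sin(360°/12) = 21.75 mm²); the 13×21 cube at (15.5, 9.5) contributes its full rectangle (area 273.00 mm²); After the difference (first − rest): starting from the r=4 cylinder (48.00 mm²), the r=7.5 sphere at (13.5, 11) misses the remaining region (no effect); the 13×21 cube at (15.5, 9.5) misses the remaining region (no effect) — area = 48.00 mm²; the 9.5×17 cube at (6, 5.5) contributes its full rectangle (area 161.50 mm²); Combining (union): the 2 present regions are separate (no shared area or edge), so areas and boundary lengths simply add and each stays a separate island — area = 209.50 mm²; (rotated 60° about Z; rotation is an isometry so areas/perimeters/island counts are preserved). At z = 11.76: the cylinder does not reach this height (z outside [0, 10.5]); the sphere at (13.5, 11) is absent (|z−center|=11.760 > r=7.5); the 13×21 cube at (15.5, 9.5) contributes its full rectangle (area 273.00 mm²); Taking the first minus the rest: the first operand is absent here, so nothing remains; the cube at (6, 5.5) is present — its section is the full 9.5×17 rectangle (area 161.50 mm²); Combining (union): only the 9.5×17 cube at (6, 5.5) is present, so the union is just that shape — area = 161.50 mm²; (rotated 60° about Z; rotation is an isometry so areas/perimeters/island counts are preserved). Checking containment: the cross-section at z = 11.76 is a subset of the cross-section at z = 7.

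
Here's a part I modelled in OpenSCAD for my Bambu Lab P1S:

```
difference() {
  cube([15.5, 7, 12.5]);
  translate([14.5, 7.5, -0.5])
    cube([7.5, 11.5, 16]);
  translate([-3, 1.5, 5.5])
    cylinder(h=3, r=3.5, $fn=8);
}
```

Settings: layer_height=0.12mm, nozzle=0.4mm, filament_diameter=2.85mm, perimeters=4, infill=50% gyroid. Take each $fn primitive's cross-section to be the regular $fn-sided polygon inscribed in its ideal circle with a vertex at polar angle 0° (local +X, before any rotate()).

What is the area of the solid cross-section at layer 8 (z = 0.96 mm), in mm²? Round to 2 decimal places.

108.50 mm²

At z = 0.96 mm: the 15.5×7 cube contributes its full rectangle (area 108.50 mm²); the cube at (14.5, 7.5) is present — its section is the full 7.5×11.5 rectangle (area 86.25 mm²); the cylinder at (-3, 1.5) is not intersected at this z (z outside [5.5, 8.5]); Taking the first minus the rest: starting from the 15.5×7 cube (108.50 mm²), the 7.5×11.5 cube at (14.5, 7.5) misses the remaining region (no effect) — area = 108.50 mm². Overall, the cross-section is a single solid region. Net area = 108.50 mm².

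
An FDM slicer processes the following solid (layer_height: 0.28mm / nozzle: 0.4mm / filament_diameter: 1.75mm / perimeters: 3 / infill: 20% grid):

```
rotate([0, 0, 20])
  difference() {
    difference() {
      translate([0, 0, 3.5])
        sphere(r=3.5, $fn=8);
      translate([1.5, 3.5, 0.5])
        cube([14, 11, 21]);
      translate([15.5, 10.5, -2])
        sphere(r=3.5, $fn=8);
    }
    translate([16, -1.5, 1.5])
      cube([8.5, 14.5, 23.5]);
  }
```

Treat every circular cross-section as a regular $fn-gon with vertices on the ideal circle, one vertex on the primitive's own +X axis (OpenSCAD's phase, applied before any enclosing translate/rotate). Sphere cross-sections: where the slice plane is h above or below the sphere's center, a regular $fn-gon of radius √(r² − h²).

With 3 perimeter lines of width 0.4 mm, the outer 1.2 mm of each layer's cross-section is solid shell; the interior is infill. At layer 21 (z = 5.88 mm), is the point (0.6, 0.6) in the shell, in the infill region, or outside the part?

infill

At z = 5.88 mm: the r=3.5 sphere contributes a regular 8-gon of circumradius √(3.5²−2.38²) = 2.566; the cube at (1.5, 3.5) is present — its section is the full 14×11 rectangle; the sphere at (15.5, 10.5) is not intersected at this z (|z−center|=7.880 > r=3.5); Subtracting the remaining from the first: starting from the r=3.5 sphere, the 14×11 cube at (1.5, 3.5) misses the remaining region (no effect) — 1 connected region; the 8.5×14.5 cube at (16, -1.5) contributes its full rectangle; After the difference (first − rest): starting from that combined region, the 8.5×14.5 cube at (16, -1.5) misses the remaining region (no effect) — 1 connected region; (rotated 20° about Z; rotation is an isometry so areas/perimeters/island counts are preserved). Overall, the cross-section is a single solid region. Undo the 20° rotation: the query point maps to (0.769, 0.359) in the un-rotated model frame. The nearest boundary edge runs (1.81, 1.81)→(2.57, 0.00); distance from the point to it = 1.52 mm. The point is inside the cross-section and 1.52 mm from the nearest boundary — more than the 1.2 mm shell width (3 × 0.4), so it's in the infill interior.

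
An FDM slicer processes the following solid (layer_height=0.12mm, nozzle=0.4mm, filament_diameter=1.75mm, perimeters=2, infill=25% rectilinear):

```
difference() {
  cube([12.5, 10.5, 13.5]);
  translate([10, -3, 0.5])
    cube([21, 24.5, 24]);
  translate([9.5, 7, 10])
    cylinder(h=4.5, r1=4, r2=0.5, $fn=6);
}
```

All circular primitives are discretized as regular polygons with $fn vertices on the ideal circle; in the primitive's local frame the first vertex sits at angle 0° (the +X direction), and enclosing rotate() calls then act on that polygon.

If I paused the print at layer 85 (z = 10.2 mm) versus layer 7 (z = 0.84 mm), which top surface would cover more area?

layer 7 (z = 0.84 mm)

Layer 85 (z = 10.2): the cube (footprint 12.5×10.5) is included at this height (area 131.25 mm²); the cube at (10, -3) (footprint 21×24.5) is included at this height (area 514.50 mm²); the cone at (9.5, 7) contributes a regular 6-gon of circumradius 3.844 (interpolated between r1=4 and r2=0.5 at t=0.044) (area = (6/2)·3.844²·sin(360°/6) = 38.40 mm²); After the difference (first − rest): starting from the 12.5×10.5 cube (131.25 mm²), the 21×24.5 cube at (10, -3) partially overlaps it — only the 26.25 mm² overlap (of its 514.50 mm²) is removed, clipping the outline; the cone at (9.5, 7) partially overlaps it — only the 22.53 mm² overlap (of its 38.40 mm²) is removed, clipping the outline — area = 82.47 mm². So its area = 82.47 mm². Layer 7 (z = 0.84): the 12.5×10.5 cube contributes its full rectangle (area 131.25 mm²); the cube at (10, -3) is present — its section is the full 21×24.5 rectangle (area 514.50 mm²); the cone at (9.5, 7) does not reach this height (z outside [10, 14.5]); Subtracting the remaining from the first: starting from the 12.5×10.5 cube (131.25 mm²), the 21×24.5 cube at (10, -3) partially overlaps it — only the 26.25 mm² overlap (of its 514.50 mm²) is removed, clipping the outline — area = 105.00 mm². So its area = 105.00 mm². Layer 7 is larger (105.00 vs 82.47 mm²).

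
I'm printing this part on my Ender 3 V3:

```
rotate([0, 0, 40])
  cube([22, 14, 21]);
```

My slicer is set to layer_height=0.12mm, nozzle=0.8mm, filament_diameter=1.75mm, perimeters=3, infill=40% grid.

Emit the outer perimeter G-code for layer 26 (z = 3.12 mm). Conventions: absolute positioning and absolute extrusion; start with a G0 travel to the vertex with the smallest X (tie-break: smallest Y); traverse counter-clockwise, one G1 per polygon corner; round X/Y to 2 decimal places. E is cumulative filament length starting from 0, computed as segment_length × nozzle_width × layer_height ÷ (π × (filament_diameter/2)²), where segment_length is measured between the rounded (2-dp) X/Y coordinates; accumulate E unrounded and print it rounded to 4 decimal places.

At z = 3.12 mm: the cube (footprint 22×14) is included at this height; (whole slice rotated 40° about Z — lengths, areas and connectivity unchanged). The outline is a single polygon with 4 vertices. Extrusion per mm of travel: 0.8 × 0.12 / (π × 0.875²) = 0.039912. Accumulating E over each segment gives final E = 2.8738.

G0 X-9.00 Y10.72 Z3.12
G1 X0.00 Y0.00 E0.5587
G1 X16.85 Y14.14 E1.4366
G1 X7.85 Y24.87 E1.9956
G1 X-9.00 Y10.72 E2.8738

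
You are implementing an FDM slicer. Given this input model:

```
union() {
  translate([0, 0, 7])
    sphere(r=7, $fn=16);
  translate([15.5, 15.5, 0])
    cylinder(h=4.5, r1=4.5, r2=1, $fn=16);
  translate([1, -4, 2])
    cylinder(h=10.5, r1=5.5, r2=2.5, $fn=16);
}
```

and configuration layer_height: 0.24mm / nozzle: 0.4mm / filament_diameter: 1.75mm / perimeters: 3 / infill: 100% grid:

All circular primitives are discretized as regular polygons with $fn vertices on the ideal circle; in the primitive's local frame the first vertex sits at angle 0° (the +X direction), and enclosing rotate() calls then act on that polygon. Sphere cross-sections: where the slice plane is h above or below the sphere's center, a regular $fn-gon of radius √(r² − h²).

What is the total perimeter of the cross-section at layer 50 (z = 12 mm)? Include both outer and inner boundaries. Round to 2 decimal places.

At z = 12 mm: the r=7 sphere slices to a regular 16-gon of circumradius 4.899 (√(r²−h²) with h=5 from center) (perimeter = 2·16·4.899·sin(180°/16) = 30.58 mm); the cone at (15.5, 15.5) does not reach this height (z outside [0, 4.5]); the cone at (1, -4): at t=0.952 of its height the radius interpolates to r₁+(r₂−r₁)t = 2.643, giving a regular 16-gon of that circumradius (perimeter = 2·16·2.643·sin(180°/16) = 16.50 mm); Merging all regions: the regions partially overlap (shared area 13.12 mm²), so the edge portions inside another operand are dropped and the merged outline is re-measured after clipping — boundary = 33.38 mm. Overall, the cross-section is a single solid region. Total boundary length (outer) = 33.38 mm.

33.38 mm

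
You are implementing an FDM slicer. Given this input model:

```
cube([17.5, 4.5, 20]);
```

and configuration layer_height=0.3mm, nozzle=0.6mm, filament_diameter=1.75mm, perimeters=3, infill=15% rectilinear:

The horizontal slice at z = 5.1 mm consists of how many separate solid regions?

At z = 5.1 mm: the 17.5×4.5 cube contributes its full rectangle. The result has 1 disconnected region.

1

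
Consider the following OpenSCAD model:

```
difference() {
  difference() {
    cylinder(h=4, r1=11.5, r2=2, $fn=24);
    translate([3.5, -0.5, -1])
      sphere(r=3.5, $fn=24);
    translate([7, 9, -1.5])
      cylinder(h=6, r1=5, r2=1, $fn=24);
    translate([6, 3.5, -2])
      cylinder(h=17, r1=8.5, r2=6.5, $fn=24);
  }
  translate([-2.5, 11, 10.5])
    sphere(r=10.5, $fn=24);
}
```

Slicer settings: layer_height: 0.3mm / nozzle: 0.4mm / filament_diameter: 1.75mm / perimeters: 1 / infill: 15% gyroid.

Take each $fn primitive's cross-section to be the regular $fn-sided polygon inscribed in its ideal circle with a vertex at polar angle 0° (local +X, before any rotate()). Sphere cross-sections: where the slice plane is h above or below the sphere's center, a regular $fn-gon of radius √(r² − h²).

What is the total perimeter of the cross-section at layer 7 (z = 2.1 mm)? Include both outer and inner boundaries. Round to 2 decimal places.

36.24 mm

At z = 2.1 mm: the cone: at t=0.525 of its height the radius interpolates to r₁+(r₂−r₁)t = 6.513, giving a regular 24-gon of that circumradius (perimeter = 2·24·6.513·sin(180°/24) = 40.80 mm); the r=3.5 sphere at (3.5, -0.5) slices to a regular 24-gon of circumradius 1.625 (√(r²−h²) with h=3.1 from center) (perimeter = 2·24·1.625·sin(180°/24) = 10.18 mm); the cone at (7, 9): at t=0.600 of its height the radius interpolates to r₁+(r₂−r₁)t = 2.600, giving a regular 24-gon of that circumradius (perimeter = 2·24·2.600·sin(180°/24) = 16.29 mm); the cone at (6, 3.5) (r1=8.5→r2=6.5) has section circumradius 8.018 here — a regular 24-gon (perimeter = 2·24·8.018·sin(180°/24) = 50.23 mm); Taking the first minus the rest: starting from the cone, the r=3.5 sphere at (3.5, -0.5) lies wholly inside it (removes its full 8.20 mm² and its 10.18 mm outline becomes a hole wall); the cone at (7, 9) misses the remaining region (no effect); the cone at (6, 3.5) partially overlaps it — only the 58.54 mm² overlap (of its 199.65 mm²) is removed, clipping the outline — boundary = 38.61 mm; the sphere at (-2.5, 11): section is a regular 24-gon, circumradius = √(r²−h²) = √(10.5²−8.4²) = 6.300 (perimeter = 2·24·6.300·sin(180°/24) = 39.47 mm); Subtracting the remaining from the first: starting from that combined region, the r=10.5 sphere at (-2.5, 11) partially overlaps it — only the 2.28 mm² overlap (of its 123.27 mm²) is removed, clipping the outline — boundary = 36.24 mm. Overall, the cross-section is a single solid region. Total boundary length (outer) = 36.24 mm.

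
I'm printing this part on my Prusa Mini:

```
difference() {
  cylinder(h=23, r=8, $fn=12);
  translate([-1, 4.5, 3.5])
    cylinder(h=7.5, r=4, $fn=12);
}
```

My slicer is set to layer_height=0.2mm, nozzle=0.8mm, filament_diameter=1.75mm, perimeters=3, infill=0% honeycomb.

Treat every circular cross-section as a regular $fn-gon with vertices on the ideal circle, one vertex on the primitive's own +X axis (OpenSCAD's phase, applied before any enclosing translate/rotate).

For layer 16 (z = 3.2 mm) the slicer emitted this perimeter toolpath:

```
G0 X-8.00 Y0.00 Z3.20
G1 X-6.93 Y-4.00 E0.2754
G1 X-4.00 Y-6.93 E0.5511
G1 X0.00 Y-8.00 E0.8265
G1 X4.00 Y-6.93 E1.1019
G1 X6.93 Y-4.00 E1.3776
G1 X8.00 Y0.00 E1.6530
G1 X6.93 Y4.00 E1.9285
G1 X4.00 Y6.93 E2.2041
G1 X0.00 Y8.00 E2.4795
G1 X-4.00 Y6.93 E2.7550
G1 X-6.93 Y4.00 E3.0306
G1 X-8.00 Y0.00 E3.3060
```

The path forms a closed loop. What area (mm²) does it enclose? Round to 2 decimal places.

Apply the shoelace formula to the sequence of (X, Y) vertices; enclosed area = 192.05 mm².

192.05 mm²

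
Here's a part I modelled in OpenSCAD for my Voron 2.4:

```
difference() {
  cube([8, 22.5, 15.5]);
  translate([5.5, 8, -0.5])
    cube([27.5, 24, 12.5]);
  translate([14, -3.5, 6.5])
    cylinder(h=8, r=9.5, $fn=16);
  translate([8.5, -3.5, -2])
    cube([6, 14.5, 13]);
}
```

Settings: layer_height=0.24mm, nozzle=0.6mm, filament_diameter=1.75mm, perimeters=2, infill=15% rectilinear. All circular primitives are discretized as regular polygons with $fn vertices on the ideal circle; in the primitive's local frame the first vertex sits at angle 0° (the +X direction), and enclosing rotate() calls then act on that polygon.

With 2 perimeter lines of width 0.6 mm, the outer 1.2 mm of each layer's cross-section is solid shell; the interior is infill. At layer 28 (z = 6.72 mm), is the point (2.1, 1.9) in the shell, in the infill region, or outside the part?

At z = 6.72 mm: the cube is present — its section is the full 8×22.5 rectangle; the 27.5×24 cube at (5.5, 8) contributes its full rectangle; the cylinder at (14, -3.5): section is a regular 16-gon, circumradius r=9.5; the cube at (8.5, -3.5) is present — its section is the full 6×14.5 rectangle; Subtracting the remaining from the first: starting from the 8×22.5 cube, the 27.5×24 cube at (5.5, 8) partially overlaps it — only the 36.25 mm² overlap (of its 660.00 mm²) is removed, clipping the outline; the r=9.5 cylinder at (14, -3.5) partially overlaps it — only the 5.93 mm² overlap (of its 276.30 mm²) is removed, clipping the outline; the 6×14.5 cube at (8.5, -3.5) misses the remaining region (no effect) — 1 connected region. Overall, the cross-section is a single solid region. The nearest boundary edge runs (5.20, 0.00)→(0.00, 0.00); distance from the point to it = 1.90 mm. The point is inside the cross-section and 1.90 mm from the nearest boundary — more than the 1.2 mm shell width (2 × 0.6), so it's in the infill interior.

infill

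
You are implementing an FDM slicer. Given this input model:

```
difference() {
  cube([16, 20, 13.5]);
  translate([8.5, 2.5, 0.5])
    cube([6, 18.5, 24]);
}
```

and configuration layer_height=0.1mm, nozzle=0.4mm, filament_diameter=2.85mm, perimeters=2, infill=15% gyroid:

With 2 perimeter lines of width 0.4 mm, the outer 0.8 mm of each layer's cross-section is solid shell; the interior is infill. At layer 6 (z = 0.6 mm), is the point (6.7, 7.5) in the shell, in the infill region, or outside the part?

At z = 0.6 mm: the cube (footprint 16×20) is included at this height; the cube at (8.5, 2.5) is present — its section is the full 6×18.5 rectangle; Subtracting the remaining from the first: starting from the 16×20 cube, the 6×18.5 cube at (8.5, 2.5) partially overlaps it — only the 105.00 mm² overlap (of its 111.00 mm²) is removed, clipping the outline — 1 connected region. Overall, the cross-section is a single solid region. The nearest boundary edge runs (8.50, 20.00)→(8.50, 2.50); distance from the point to it = 1.80 mm. The point is inside the cross-section and 1.80 mm from the nearest boundary — more than the 0.8 mm shell width (2 × 0.4), so it's in the infill interior.

infill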